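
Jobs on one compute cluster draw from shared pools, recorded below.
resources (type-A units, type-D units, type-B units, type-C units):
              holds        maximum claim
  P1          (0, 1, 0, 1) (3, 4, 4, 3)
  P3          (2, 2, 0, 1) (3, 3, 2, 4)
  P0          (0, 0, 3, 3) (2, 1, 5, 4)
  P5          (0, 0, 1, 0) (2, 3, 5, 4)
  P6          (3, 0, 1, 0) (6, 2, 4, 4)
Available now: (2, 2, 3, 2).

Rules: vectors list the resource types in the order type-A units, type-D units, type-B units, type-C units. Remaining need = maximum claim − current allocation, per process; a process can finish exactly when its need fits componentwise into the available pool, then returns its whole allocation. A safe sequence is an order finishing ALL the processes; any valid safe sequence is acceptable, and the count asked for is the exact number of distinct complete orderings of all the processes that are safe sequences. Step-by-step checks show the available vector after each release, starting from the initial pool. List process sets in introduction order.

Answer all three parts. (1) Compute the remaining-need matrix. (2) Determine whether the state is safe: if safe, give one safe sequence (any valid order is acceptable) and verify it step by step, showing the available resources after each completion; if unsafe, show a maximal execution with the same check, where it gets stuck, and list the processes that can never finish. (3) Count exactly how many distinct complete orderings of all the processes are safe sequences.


(1) Remaining need (order type-A units, type-D units, type-B units, type-C units):
  P1: (3, 3, 4, 2)
  P3: (1, 1, 2, 3)
  P0: (2, 1, 2, 1)
  P5: (2, 3, 4, 4)
  P6: (3, 2, 3, 4)
(2) SAFE, for example via the order P0, P3, P6, P1, P5.
Key observation: the first exact fit in this order is P0 — it needs (2, 1, 2, 1) with (2, 2, 3, 2) free, meeting a requested resource to the last unit.
Walking it through:
  pool = (2, 2, 3, 2)
  P0 needs (2, 1, 2, 1) <= (2, 2, 3, 2) -> finishes; pool += (0, 0, 3, 3) = (2, 2, 6, 5)
  P3 needs (1, 1, 2, 3) <= (2, 2, 6, 5) -> finishes; pool += (2, 2, 0, 1) = (4, 4, 6, 6)
  P6 needs (3, 2, 3, 4) <= (4, 4, 6, 6) -> finishes; pool += (3, 0, 1, 0) = (7, 4, 7, 6)
  P1 needs (3, 3, 4, 2) <= (7, 4, 7, 6) -> finishes; pool += (0, 1, 0, 1) = (7, 5, 7, 7)
  P5 needs (2, 3, 4, 4) <= (7, 5, 7, 7) -> finishes; pool += (0, 0, 1, 0) = (7, 5, 8, 7)
(3) Precisely 6 of the possible complete orderings are safe sequences.


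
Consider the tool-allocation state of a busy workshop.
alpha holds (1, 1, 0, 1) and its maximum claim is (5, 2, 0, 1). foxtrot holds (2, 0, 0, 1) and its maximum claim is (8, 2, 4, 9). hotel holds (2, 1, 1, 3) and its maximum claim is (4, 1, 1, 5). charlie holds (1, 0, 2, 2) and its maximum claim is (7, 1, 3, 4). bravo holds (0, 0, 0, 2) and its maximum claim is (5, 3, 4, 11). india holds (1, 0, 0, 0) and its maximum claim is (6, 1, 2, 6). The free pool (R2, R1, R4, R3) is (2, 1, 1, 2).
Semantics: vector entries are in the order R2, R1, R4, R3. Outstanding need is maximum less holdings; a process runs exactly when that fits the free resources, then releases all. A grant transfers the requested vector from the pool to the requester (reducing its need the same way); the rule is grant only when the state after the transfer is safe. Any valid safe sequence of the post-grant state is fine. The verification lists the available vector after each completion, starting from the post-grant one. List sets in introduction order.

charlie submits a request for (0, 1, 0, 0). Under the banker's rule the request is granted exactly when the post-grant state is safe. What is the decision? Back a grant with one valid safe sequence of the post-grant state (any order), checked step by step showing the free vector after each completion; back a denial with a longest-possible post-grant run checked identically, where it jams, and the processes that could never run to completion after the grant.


GRANT — the state after the grant stays safe, e.g. via hotel, alpha, india, charlie, foxtrot, bravo.
Key observation: post-grant, (2, 0, 1, 2) remains, and an order beginning with hotel completes everyone.
Verifying the post-grant state step by step:
  pool = (2, 0, 1, 2)
  hotel needs (2, 0, 0, 2) <= (2, 0, 1, 2) -> finishes; pool += (2, 1, 1, 3) = (4, 1, 2, 5)
  alpha needs (4, 1, 0, 0) <= (4, 1, 2, 5) -> finishes; pool += (1, 1, 0, 1) = (5, 2, 2, 6)
  india needs (5, 1, 2, 6) <= (5, 2, 2, 6) -> finishes; pool += (1, 0, 0, 0) = (6, 2, 2, 6)
  charlie needs (6, 0, 1, 2) <= (6, 2, 2, 6) -> finishes; pool += (1, 1, 2, 2) = (7, 3, 4, 8)
  foxtrot needs (6, 2, 4, 8) <= (7, 3, 4, 8) -> finishes; pool += (2, 0, 0, 1) = (9, 3, 4, 9)
  bravo needs (5, 3, 4, 9) <= (9, 3, 4, 9) -> finishes; pool += (0, 0, 0, 2) = (9, 3, 4, 11)


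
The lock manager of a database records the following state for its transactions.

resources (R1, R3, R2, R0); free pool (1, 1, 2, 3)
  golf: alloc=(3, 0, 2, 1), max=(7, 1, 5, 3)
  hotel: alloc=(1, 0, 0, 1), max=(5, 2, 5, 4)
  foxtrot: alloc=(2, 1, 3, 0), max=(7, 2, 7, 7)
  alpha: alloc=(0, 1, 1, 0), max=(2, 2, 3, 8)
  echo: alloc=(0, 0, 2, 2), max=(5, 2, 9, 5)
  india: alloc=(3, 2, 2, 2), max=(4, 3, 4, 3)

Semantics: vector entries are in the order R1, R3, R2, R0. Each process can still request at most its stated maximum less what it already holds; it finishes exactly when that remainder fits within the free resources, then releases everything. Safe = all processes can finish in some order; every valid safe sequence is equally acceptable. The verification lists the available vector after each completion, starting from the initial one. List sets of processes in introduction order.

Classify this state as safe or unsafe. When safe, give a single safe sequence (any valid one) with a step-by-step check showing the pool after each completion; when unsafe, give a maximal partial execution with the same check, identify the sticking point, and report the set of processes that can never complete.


SAFE — a valid safe sequence is india, golf, hotel, foxtrot, echo, alpha.
Key observation: the order's first zero-slack moment is india ((1, 1, 2, 1) needed, (1, 1, 2, 3) free — a requested resource with nothing to spare).
Check, step by step:
  pool = (1, 1, 2, 3)
  india: need (1, 1, 2, 1) fits (1, 1, 2, 3); releases (3, 2, 2, 2), pool now (4, 3, 4, 5)
  golf: need (4, 1, 3, 2) fits (4, 3, 4, 5); releases (3, 0, 2, 1), pool now (7, 3, 6, 6)
  hotel: need (4, 2, 5, 3) fits (7, 3, 6, 6); releases (1, 0, 0, 1), pool now (8, 3, 6, 7)
  foxtrot: need (5, 1, 4, 7) fits (8, 3, 6, 7); releases (2, 1, 3, 0), pool now (10, 4, 9, 7)
  echo: need (5, 2, 7, 3) fits (10, 4, 9, 7); releases (0, 0, 2, 2), pool now (10, 4, 11, 9)
  alpha: need (2, 1, 2, 8) fits (10, 4, 11, 9); releases (0, 1, 1, 0), pool now (10, 5, 12, 9)


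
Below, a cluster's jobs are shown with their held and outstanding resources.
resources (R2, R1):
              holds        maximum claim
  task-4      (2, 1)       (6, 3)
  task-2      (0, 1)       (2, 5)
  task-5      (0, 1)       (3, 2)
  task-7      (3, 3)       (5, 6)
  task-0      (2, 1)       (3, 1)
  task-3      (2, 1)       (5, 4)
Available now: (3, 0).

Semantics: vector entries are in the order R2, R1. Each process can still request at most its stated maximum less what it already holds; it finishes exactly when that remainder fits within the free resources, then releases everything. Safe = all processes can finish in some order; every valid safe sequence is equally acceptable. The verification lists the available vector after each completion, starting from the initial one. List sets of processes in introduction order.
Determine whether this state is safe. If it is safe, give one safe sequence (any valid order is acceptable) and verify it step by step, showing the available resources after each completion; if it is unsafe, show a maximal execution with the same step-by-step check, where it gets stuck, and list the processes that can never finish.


The state is SAFE; one workable sequence: task-0, task-5, task-4, task-3, task-2, task-7.
Key observation: the order's first zero-slack moment is task-5 ((3, 1) needed, (5, 1) free — a requested resource with nothing to spare).
Step-by-step check:
  pool = (3, 0)
  task-0: need (1, 0) fits (3, 0); releases (2, 1), pool now (5, 1)
  task-5: need (3, 1) fits (5, 1); releases (0, 1), pool now (5, 2)
  task-4: need (4, 2) fits (5, 2); releases (2, 1), pool now (7, 3)
  task-3: need (3, 3) fits (7, 3); releases (2, 1), pool now (9, 4)
  task-2: need (2, 4) fits (9, 4); releases (0, 1), pool now (9, 5)
  task-7: need (2, 3) fits (9, 5); releases (3, 3), pool now (12, 8)


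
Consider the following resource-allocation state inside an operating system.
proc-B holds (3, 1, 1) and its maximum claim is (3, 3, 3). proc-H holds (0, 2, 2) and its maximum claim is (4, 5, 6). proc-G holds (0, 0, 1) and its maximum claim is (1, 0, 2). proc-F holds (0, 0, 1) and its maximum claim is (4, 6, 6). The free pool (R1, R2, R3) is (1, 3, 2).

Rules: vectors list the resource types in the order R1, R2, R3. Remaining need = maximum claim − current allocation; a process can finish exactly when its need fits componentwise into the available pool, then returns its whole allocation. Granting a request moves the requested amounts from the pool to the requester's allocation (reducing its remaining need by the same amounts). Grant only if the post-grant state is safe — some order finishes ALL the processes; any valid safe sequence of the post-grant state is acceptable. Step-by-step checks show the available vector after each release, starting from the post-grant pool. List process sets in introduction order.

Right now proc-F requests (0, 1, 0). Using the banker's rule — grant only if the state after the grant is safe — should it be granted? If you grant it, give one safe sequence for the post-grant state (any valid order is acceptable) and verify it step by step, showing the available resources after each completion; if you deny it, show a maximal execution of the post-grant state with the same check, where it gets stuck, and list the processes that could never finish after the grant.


GRANT. The post-grant state is safe; one safe sequence: proc-G, proc-B, proc-H, proc-F.
Key observation: the transfer keeps a workable pool ((1, 2, 2)); proc-G starts the safe sequence.
Check on the post-grant state, step by step:
  pool = (1, 2, 2)
  run proc-G (needs (1, 0, 1), free (1, 2, 2)); after release of (0, 0, 1) the pool is (1, 2, 3)
  run proc-B (needs (0, 2, 2), free (1, 2, 3)); after release of (3, 1, 1) the pool is (4, 3, 4)
  run proc-H (needs (4, 3, 4), free (4, 3, 4)); after release of (0, 2, 2) the pool is (4, 5, 6)
  run proc-F (needs (4, 5, 5), free (4, 5, 6)); after release of (0, 1, 1) the pool is (4, 6, 7)


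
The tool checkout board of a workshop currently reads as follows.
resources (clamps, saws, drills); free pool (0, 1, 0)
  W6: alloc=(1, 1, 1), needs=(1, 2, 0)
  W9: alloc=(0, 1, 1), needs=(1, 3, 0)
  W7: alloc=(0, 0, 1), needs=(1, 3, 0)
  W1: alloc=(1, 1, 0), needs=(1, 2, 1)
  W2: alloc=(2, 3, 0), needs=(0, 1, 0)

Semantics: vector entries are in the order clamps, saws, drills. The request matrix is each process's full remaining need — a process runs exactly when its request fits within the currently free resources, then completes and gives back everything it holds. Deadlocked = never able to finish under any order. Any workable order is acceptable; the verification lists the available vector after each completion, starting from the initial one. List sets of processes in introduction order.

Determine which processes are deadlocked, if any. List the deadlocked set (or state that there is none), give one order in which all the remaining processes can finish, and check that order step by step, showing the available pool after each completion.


Nothing here is deadlocked.
Key observation: no deadlock: W2 fits now, and the freed resources carry the rest through.
One completion order for the rest: W2, W7, W6, W9, W1. Walking it through:
  pool = (0, 1, 0)
  run W2 (needs (0, 1, 0), free (0, 1, 0)); after release of (2, 3, 0) the pool is (2, 4, 0)
  run W7 (needs (1, 3, 0), free (2, 4, 0)); after release of (0, 0, 1) the pool is (2, 4, 1)
  run W6 (needs (1, 2, 0), free (2, 4, 1)); after release of (1, 1, 1) the pool is (3, 5, 2)
  run W9 (needs (1, 3, 0), free (3, 5, 2)); after release of (0, 1, 1) the pool is (3, 6, 3)
  run W1 (needs (1, 2, 1), free (3, 6, 3)); after release of (1, 1, 0) the pool is (4, 7, 3)


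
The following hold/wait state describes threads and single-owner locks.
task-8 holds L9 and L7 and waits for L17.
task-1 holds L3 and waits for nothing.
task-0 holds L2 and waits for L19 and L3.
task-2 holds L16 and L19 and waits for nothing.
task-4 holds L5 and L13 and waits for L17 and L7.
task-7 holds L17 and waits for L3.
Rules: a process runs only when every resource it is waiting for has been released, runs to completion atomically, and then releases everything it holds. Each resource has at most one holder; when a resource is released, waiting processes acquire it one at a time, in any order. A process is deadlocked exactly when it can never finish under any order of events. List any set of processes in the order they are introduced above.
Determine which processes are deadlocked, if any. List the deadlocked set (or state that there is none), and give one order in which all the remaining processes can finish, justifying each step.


Nothing here is deadlocked.
Key observation: the wait graph is acyclic; completion cascades from the unblocked processes through everyone else.
One completion order for the rest: task-1, task-2, task-7, task-0, task-8, task-4.
Step-by-step check:
  task-1: no waits; runs immediately, freeing L3
  task-2: no waits; runs immediately, freeing L16 and L19
  task-7 waits on L3 — all released -> runs and releases L17
  task-0 waits on L19 and L3 — all released -> runs and releases L2
  task-8 waits on L17 — all released -> runs and releases L9 and L7
  task-4 waits on L17 and L7 — all released -> runs and releases L5 and L13


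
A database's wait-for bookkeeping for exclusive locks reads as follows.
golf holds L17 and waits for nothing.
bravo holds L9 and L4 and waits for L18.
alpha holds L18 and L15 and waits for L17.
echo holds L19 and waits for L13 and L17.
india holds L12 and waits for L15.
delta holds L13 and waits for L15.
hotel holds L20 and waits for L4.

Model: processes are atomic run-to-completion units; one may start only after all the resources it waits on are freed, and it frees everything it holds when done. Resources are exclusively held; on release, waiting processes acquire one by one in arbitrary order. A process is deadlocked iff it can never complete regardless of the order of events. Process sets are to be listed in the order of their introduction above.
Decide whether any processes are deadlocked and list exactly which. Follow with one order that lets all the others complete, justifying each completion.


The deadlocked set is empty.
Key observation: every chain of waits terminates; starting from the processes that wait on nothing, all the rest unlock in turn.
One completion order for the rest: golf, alpha, delta, bravo, india, echo, hotel.
Walking it through:
  golf waits on nothing -> runs at once and releases L17
  run alpha (all its waits — L17 — are resolved); releases L18 and L15
  run delta (all its waits — L15 — are resolved); releases L13
  run bravo (all its waits — L18 — are resolved); releases L9 and L4
  run india (all its waits — L15 — are resolved); releases L12
  run echo (all its waits — L13 and L17 — are resolved); releases L19
  run hotel (all its waits — L4 — are resolved); releases L20


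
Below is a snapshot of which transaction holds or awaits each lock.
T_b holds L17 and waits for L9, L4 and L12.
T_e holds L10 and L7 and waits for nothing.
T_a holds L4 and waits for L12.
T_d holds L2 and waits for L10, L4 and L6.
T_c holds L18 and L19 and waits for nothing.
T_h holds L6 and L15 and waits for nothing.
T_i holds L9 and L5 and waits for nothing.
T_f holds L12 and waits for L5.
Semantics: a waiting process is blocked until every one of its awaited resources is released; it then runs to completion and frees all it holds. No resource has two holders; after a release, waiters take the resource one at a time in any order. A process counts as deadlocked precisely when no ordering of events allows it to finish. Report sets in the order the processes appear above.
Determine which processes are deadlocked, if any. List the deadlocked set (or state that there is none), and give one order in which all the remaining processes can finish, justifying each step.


The deadlocked set is empty.
Key observation: there is no circular wait here — follow any chain and it reaches a process that is free to run now.
One completion order for the rest: T_i, T_f, T_a, T_b, T_h, T_e, T_d, T_c.
Check, step by step:
  T_i waits on nothing -> runs at once and releases L9 and L5
  T_f: everything it awaited (L5) is free; runs, freeing L12
  T_a: everything it awaited (L12) is free; runs, freeing L4
  T_b: everything it awaited (L9, L4 and L12) is free; runs, freeing L17
  T_h waits on nothing -> runs at once and releases L6 and L15
  T_e waits on nothing -> runs at once and releases L10 and L7
  T_d: everything it awaited (L10, L4 and L6) is free; runs, freeing L2
  T_c waits on nothing -> runs at once and releases L18 and L19


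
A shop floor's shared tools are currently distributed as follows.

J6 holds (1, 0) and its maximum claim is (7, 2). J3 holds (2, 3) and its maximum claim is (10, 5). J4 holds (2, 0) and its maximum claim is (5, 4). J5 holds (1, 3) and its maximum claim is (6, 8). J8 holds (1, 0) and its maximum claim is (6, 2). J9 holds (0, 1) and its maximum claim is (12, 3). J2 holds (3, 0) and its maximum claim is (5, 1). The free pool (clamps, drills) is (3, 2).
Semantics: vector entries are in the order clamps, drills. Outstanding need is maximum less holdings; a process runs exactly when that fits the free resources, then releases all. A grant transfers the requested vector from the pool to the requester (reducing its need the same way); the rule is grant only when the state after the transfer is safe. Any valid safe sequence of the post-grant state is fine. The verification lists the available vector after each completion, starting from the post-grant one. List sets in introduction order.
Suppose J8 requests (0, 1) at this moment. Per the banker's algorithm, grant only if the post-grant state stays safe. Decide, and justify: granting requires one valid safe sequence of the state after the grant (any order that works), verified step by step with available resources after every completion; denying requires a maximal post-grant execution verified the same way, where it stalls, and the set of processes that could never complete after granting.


GRANT — the state after the grant stays safe, e.g. via J2, J8, J6, J3, J4, J9, J5.
Key observation: granting shrinks the pool to (3, 1), yet J2 still fits and the chain goes through.
Step-by-step check of the post-grant state:
  pool = (3, 1)
  J2 needs (2, 1) <= (3, 1) -> finishes; pool += (3, 0) = (6, 1)
  J8 needs (5, 1) <= (6, 1) -> finishes; pool += (1, 1) = (7, 2)
  J6 needs (6, 2) <= (7, 2) -> finishes; pool += (1, 0) = (8, 2)
  J3 needs (8, 2) <= (8, 2) -> finishes; pool += (2, 3) = (10, 5)
  J4 needs (3, 4) <= (10, 5) -> finishes; pool += (2, 0) = (12, 5)
  J9 needs (12, 2) <= (12, 5) -> finishes; pool += (0, 1) = (12, 6)
  J5 needs (5, 5) <= (12, 6) -> finishes; pool += (1, 3) = (13, 9)


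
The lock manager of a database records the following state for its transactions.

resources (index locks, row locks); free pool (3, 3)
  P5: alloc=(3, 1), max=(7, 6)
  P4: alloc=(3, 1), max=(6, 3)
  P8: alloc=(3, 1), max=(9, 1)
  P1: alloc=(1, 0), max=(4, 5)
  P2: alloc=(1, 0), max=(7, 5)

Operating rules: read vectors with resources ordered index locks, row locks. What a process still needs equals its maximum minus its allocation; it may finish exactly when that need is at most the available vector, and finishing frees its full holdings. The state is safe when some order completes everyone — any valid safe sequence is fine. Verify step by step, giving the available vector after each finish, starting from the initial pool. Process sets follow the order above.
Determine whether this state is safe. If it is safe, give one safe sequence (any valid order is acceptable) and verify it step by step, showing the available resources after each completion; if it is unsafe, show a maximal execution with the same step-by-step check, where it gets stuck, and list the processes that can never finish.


SAFE. One safe sequence: P4, P8, P1, P5, P2.
Key observation: at P4 the run first touches a limit — (3, 2) against (3, 3), exact on a resource it actually requests.
Check, step by step:
  pool = (3, 3)
  P4: need (3, 2) fits (3, 3); releases (3, 1), pool now (6, 4)
  P8: need (6, 0) fits (6, 4); releases (3, 1), pool now (9, 5)
  P1: need (3, 5) fits (9, 5); releases (1, 0), pool now (10, 5)
  P5: need (4, 5) fits (10, 5); releases (3, 1), pool now (13, 6)
  P2: need (6, 5) fits (13, 6); releases (1, 0), pool now (14, 6)


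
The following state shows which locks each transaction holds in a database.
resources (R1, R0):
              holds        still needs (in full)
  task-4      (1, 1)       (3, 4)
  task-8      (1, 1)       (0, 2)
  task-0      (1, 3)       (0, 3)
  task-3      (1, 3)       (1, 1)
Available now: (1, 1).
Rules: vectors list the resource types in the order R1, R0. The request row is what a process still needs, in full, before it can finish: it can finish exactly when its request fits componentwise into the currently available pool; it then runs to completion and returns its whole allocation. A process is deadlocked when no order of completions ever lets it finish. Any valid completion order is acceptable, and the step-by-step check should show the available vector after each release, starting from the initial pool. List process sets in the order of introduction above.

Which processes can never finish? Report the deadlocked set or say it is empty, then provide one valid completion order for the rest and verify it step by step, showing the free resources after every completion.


No process is deadlocked.
Key observation: beginning at task-3, releases accumulate fast enough that every process eventually fits.
The rest can finish in the order task-3, task-0, task-8, task-4. Verifying each step:
  pool = (1, 1)
  task-3: need (1, 1) fits (1, 1); releases (1, 3), pool now (2, 4)
  task-0: need (0, 3) fits (2, 4); releases (1, 3), pool now (3, 7)
  task-8: need (0, 2) fits (3, 7); releases (1, 1), pool now (4, 8)
  task-4: need (3, 4) fits (4, 8); releases (1, 1), pool now (5, 9)


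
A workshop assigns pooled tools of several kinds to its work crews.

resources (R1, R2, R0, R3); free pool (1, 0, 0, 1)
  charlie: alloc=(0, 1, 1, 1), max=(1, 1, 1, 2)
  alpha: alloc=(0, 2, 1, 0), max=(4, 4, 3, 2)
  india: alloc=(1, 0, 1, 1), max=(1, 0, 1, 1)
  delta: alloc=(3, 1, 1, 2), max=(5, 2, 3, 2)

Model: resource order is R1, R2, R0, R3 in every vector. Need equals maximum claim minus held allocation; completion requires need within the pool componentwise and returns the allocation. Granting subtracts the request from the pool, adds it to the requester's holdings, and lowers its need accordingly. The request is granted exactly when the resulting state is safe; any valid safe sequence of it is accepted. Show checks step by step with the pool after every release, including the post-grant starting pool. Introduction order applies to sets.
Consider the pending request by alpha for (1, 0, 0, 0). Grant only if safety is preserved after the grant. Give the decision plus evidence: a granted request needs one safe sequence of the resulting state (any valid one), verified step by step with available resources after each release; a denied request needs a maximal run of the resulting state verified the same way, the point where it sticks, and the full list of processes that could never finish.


DENY. Granting would leave the state unsafe.
Key observation: the wall is R1: completing india, charlie brings the pool only to (1, 1, 2, 3), and all the rest need more.
On the post-grant state, india, charlie is a maximal run — nothing extends it. Step-by-step check:
  pool = (0, 0, 0, 1)
  india needs (0, 0, 0, 0) <= (0, 0, 0, 1) -> finishes; pool += (1, 0, 1, 1) = (1, 0, 1, 2)
  charlie needs (1, 0, 0, 1) <= (1, 0, 1, 2) -> finishes; pool += (0, 1, 1, 1) = (1, 1, 2, 3)
  alpha cannot run: need (3, 2, 2, 2) vs free (1, 1, 2, 3) (insufficient R1 and R2)
  delta cannot run: need (2, 1, 2, 0) vs free (1, 1, 2, 3) (insufficient R1)
Processes that could never finish after the grant: alpha and delta.


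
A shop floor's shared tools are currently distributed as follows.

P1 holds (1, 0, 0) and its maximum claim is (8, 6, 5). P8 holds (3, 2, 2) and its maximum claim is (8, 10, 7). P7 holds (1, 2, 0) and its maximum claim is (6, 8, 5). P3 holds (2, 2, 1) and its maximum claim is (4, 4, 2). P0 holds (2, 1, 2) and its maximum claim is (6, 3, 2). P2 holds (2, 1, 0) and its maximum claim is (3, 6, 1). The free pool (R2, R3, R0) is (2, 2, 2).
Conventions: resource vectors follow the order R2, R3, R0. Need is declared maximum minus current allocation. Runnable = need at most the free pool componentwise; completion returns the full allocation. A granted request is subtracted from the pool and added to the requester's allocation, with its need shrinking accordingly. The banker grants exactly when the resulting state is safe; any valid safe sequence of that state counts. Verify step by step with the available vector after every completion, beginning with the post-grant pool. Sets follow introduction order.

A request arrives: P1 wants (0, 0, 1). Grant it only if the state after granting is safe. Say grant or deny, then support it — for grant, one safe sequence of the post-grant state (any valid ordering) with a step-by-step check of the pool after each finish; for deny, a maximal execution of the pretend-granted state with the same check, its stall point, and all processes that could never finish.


GRANT — the state after the grant stays safe, e.g. via P3, P0, P2, P1, P7, P8.
Key observation: post-grant, (2, 2, 1) remains, and an order beginning with P3 completes everyone.
Check on the post-grant state, step by step:
  pool = (2, 2, 1)
  run P3 (needs (2, 2, 1), free (2, 2, 1)); after release of (2, 2, 1) the pool is (4, 4, 2)
  run P0 (needs (4, 2, 0), free (4, 4, 2)); after release of (2, 1, 2) the pool is (6, 5, 4)
  run P2 (needs (1, 5, 1), free (6, 5, 4)); after release of (2, 1, 0) the pool is (8, 6, 4)
  run P1 (needs (7, 6, 4), free (8, 6, 4)); after release of (1, 0, 1) the pool is (9, 6, 5)
  run P7 (needs (5, 6, 5), free (9, 6, 5)); after release of (1, 2, 0) the pool is (10, 8, 5)
  run P8 (needs (5, 8, 5), free (10, 8, 5)); after release of (3, 2, 2) the pool is (13, 10, 7)


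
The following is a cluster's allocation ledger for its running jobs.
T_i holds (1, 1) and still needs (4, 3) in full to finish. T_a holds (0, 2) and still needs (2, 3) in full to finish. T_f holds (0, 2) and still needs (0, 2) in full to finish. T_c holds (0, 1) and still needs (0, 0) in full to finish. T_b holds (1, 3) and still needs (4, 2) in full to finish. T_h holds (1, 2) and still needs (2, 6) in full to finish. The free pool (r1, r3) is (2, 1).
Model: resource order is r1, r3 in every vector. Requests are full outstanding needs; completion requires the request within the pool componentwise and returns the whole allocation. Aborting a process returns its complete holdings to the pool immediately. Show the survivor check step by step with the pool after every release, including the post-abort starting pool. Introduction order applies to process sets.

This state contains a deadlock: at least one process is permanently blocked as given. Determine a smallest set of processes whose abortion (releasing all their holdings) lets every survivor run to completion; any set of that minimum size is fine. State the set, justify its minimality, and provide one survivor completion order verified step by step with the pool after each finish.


Minimum abort set: T_b.
Key observation: the returned (1, 3) from T_b is what brings T_i — unrunnable before, under any order — into play at step 3.
No smaller set exists: with zero aborts the deadlock remains.
Survivors finish in the order: T_a, T_h, T_i, T_f, T_c. Verifying each step (pool after the aborts first):
  pool = (3, 4)
  run T_a (needs (2, 3), free (3, 4)); after release of (0, 2) the pool is (3, 6)
  run T_h (needs (2, 6), free (3, 6)); after release of (1, 2) the pool is (4, 8)
  run T_i (needs (4, 3), free (4, 8)); after release of (1, 1) the pool is (5, 9)
  run T_f (needs (0, 2), free (5, 9)); after release of (0, 2) the pool is (5, 11)
  run T_c (needs (0, 0), free (5, 11)); after release of (0, 1) the pool is (5, 12)


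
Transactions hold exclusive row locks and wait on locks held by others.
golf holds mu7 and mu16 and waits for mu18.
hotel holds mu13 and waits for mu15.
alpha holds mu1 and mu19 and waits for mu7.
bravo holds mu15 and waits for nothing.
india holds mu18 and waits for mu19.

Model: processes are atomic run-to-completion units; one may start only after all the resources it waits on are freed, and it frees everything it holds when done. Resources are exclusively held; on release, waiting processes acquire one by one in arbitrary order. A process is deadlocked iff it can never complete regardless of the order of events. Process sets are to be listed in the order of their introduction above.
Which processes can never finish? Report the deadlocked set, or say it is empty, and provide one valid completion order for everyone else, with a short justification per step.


The deadlocked set is golf, alpha and india.
Key observation: the loop golf -> india -> alpha -> golf blocks itself forever; no other process is dragged down with it.
One completion order for the rest: bravo, hotel.
Verifying each step:
  bravo waits on nothing -> runs at once and releases mu15
  hotel waits on mu15 — all released -> runs and releases mu13


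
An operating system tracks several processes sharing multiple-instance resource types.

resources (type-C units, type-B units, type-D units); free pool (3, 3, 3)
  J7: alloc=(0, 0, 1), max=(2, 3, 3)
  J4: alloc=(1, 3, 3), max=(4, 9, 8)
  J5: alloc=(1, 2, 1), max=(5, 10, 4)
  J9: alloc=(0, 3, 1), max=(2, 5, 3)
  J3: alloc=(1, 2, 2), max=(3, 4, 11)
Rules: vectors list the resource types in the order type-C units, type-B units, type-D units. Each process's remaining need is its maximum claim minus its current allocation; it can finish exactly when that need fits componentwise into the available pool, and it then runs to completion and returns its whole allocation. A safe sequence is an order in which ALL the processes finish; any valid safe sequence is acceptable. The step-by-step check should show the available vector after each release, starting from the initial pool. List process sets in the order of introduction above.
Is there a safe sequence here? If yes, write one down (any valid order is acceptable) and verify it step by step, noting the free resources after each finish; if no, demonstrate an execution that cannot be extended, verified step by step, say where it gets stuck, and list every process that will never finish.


The state is SAFE; one workable sequence: J7, J9, J4, J5, J3.
Key observation: J7 marks the first exact bind of the order: its need (2, 3, 2) fits the free (3, 3, 3) with zero slack on a requested resource.
Verifying each step:
  pool = (3, 3, 3)
  J7 needs (2, 3, 2) <= (3, 3, 3) -> finishes; pool += (0, 0, 1) = (3, 3, 4)
  J9 needs (2, 2, 2) <= (3, 3, 4) -> finishes; pool += (0, 3, 1) = (3, 6, 5)
  J4 needs (3, 6, 5) <= (3, 6, 5) -> finishes; pool += (1, 3, 3) = (4, 9, 8)
  J5 needs (4, 8, 3) <= (4, 9, 8) -> finishes; pool += (1, 2, 1) = (5, 11, 9)
  J3 needs (2, 2, 9) <= (5, 11, 9) -> finishes; pool += (1, 2, 2) = (6, 13, 11)


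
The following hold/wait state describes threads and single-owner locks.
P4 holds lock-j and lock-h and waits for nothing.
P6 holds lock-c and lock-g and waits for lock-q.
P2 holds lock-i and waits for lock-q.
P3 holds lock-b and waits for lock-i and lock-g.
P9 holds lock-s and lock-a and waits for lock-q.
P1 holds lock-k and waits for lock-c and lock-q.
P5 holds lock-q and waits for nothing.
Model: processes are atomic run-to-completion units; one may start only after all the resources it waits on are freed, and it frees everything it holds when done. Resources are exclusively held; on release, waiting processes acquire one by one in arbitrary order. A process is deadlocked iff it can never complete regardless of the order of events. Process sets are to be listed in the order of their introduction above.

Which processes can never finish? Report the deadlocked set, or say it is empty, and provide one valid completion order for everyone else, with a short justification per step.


No process is deadlocked.
Key observation: the wait graph is acyclic; completion cascades from the unblocked processes through everyone else.
A valid finishing order for the others: P4, P5, P2, P6, P9, P1, P3.
Verifying each step:
  P4 waits on nothing -> runs at once and releases lock-j and lock-h
  P5 waits on nothing -> runs at once and releases lock-q
  run P2 (all its waits — lock-q — are resolved); releases lock-i
  run P6 (all its waits — lock-q — are resolved); releases lock-c and lock-g
  run P9 (all its waits — lock-q — are resolved); releases lock-s and lock-a
  run P1 (all its waits — lock-c and lock-q — are resolved); releases lock-k
  run P3 (all its waits — lock-i and lock-g — are resolved); releases lock-b


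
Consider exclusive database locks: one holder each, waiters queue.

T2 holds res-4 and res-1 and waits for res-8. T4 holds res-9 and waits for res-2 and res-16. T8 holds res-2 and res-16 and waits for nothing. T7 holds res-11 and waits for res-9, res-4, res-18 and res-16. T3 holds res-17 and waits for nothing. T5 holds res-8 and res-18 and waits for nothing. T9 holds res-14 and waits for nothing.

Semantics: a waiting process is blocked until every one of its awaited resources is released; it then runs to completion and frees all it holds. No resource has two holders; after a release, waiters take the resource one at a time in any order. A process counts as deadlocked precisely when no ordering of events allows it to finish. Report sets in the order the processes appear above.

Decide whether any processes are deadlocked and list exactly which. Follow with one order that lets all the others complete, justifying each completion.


The deadlocked set is empty.
Key observation: although several processes wait, no cycle exists — each chain bottoms out at a free runner.
The rest can finish in the order T8, T5, T4, T3, T2, T9, T7.
Step-by-step check:
  T8: no waits; runs immediately, freeing res-2 and res-16
  T5: no waits; runs immediately, freeing res-8 and res-18
  T4: everything it awaited (res-2 and res-16) is free; runs, freeing res-9
  T3: no waits; runs immediately, freeing res-17
  T2: everything it awaited (res-8) is free; runs, freeing res-4 and res-1
  T9: no waits; runs immediately, freeing res-14
  T7: everything it awaited (res-9, res-4, res-18 and res-16) is free; runs, freeing res-11


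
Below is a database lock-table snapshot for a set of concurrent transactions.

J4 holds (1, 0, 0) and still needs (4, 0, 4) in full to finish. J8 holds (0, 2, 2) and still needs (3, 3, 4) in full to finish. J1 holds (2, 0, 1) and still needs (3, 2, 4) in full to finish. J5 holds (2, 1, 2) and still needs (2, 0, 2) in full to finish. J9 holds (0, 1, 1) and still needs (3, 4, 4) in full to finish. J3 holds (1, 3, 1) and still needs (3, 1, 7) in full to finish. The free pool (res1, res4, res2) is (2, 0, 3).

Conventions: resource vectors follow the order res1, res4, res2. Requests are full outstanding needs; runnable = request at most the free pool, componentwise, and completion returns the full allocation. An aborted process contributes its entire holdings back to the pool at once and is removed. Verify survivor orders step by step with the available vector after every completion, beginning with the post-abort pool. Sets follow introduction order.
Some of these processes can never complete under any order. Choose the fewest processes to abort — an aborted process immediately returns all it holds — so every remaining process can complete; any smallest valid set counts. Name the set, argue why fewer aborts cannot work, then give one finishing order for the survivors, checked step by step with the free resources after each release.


Minimum abort set: J8.
Key observation: aborting J8 returns (0, 2, 2), and J3 — hopeless before — runs at step 2 with the returned capacity in the pool.
Why nothing smaller works: aborting no one leaves the state deadlocked as given.
One survivor order: J5, J3, J9, J1, J4. Step-by-step check (post-abort pool first):
  pool = (2, 2, 5)
  run J5 (needs (2, 0, 2), free (2, 2, 5)); after release of (2, 1, 2) the pool is (4, 3, 7)
  run J3 (needs (3, 1, 7), free (4, 3, 7)); after release of (1, 3, 1) the pool is (5, 6, 8)
  run J9 (needs (3, 4, 4), free (5, 6, 8)); after release of (0, 1, 1) the pool is (5, 7, 9)
  run J1 (needs (3, 2, 4), free (5, 7, 9)); after release of (2, 0, 1) the pool is (7, 7, 10)
  run J4 (needs (4, 0, 4), free (7, 7, 10)); after release of (1, 0, 0) the pool is (8, 7, 10)


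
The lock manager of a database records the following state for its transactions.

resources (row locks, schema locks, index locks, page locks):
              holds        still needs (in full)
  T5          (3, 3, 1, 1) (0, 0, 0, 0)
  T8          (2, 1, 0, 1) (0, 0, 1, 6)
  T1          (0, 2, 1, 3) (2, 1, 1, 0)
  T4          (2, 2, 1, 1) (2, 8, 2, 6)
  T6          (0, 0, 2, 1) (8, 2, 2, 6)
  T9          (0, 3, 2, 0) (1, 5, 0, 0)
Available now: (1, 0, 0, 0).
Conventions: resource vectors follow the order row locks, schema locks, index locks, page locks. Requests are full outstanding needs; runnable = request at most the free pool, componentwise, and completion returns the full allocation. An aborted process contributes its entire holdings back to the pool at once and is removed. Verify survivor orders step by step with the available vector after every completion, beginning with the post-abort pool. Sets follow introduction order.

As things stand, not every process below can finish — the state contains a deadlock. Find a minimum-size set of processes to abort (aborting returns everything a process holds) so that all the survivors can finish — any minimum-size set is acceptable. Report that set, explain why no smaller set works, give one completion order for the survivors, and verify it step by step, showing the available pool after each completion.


The answer: abort T4 and T6.
Key observation: before aborting T4 and T6, T8 was permanently blocked — no order could ever run it; afterwards it completes at step 3.
Minimality, checking each single-abort alternative: T5 alone leaves T8 blocked (short on page locks); T8 alone leaves T4 blocked (short on page locks); T1 alone leaves T8 blocked (short on page locks); T4 alone leaves T8 blocked (short on page locks); T6 alone leaves T8 blocked (short on page locks); T9 alone leaves T8 blocked (short on page locks).
One survivor order: T5, T1, T8, T9. Verifying each step (post-abort pool first):
  pool = (3, 2, 3, 2)
  run T5 (needs (0, 0, 0, 0), free (3, 2, 3, 2)); after release of (3, 3, 1, 1) the pool is (6, 5, 4, 3)
  run T1 (needs (2, 1, 1, 0), free (6, 5, 4, 3)); after release of (0, 2, 1, 3) the pool is (6, 7, 5, 6)
  run T8 (needs (0, 0, 1, 6), free (6, 7, 5, 6)); after release of (2, 1, 0, 1) the pool is (8, 8, 5, 7)
  run T9 (needs (1, 5, 0, 0), free (8, 8, 5, 7)); after release of (0, 3, 2, 0) the pool is (8, 11, 7, 7)


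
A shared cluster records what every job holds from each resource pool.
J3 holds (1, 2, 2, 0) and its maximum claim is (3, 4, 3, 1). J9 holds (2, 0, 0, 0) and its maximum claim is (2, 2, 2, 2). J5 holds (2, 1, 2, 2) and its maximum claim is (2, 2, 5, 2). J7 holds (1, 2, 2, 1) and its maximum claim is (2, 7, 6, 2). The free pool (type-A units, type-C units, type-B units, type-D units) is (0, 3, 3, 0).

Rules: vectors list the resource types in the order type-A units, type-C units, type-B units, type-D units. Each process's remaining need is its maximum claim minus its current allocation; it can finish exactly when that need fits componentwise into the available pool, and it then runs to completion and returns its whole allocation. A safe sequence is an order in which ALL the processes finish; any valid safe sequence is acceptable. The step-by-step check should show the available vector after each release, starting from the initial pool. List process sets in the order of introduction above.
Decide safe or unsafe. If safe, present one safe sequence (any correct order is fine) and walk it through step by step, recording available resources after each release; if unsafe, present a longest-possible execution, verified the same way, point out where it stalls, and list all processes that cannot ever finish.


SAFE, for example via the order J5, J9, J3, J7.
Key observation: at J5 the run first touches a limit — (0, 1, 3, 0) against (0, 3, 3, 0), exact on a resource it actually requests.
Step-by-step check:
  pool = (0, 3, 3, 0)
  run J5 (needs (0, 1, 3, 0), free (0, 3, 3, 0)); after release of (2, 1, 2, 2) the pool is (2, 4, 5, 2)
  run J9 (needs (0, 2, 2, 2), free (2, 4, 5, 2)); after release of (2, 0, 0, 0) the pool is (4, 4, 5, 2)
  run J3 (needs (2, 2, 1, 1), free (4, 4, 5, 2)); after release of (1, 2, 2, 0) the pool is (5, 6, 7, 2)
  run J7 (needs (1, 5, 4, 1), free (5, 6, 7, 2)); after release of (1, 2, 2, 1) the pool is (6, 8, 9, 3)
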